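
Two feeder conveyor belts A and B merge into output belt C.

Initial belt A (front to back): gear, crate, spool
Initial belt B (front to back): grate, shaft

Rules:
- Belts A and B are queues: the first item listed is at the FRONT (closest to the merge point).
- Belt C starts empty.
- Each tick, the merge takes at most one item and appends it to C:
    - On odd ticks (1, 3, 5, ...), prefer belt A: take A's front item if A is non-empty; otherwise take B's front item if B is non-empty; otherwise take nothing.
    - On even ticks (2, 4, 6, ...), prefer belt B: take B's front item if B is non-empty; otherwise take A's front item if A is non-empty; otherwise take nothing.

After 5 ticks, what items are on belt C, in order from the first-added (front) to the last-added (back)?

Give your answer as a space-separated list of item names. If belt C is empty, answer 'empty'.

Tick 1: prefer A, take gear from A; A=[crate,spool] B=[grate,shaft] C=[gear]
Tick 2: prefer B, take grate from B; A=[crate,spool] B=[shaft] C=[gear,grate]
Tick 3: prefer A, take crate from A; A=[spool] B=[shaft] C=[gear,grate,crate]
Tick 4: prefer B, take shaft from B; A=[spool] B=[-] C=[gear,grate,crate,shaft]
Tick 5: prefer A, take spool from A; A=[-] B=[-] C=[gear,grate,crate,shaft,spool]

Answer: gear grate crate shaft spool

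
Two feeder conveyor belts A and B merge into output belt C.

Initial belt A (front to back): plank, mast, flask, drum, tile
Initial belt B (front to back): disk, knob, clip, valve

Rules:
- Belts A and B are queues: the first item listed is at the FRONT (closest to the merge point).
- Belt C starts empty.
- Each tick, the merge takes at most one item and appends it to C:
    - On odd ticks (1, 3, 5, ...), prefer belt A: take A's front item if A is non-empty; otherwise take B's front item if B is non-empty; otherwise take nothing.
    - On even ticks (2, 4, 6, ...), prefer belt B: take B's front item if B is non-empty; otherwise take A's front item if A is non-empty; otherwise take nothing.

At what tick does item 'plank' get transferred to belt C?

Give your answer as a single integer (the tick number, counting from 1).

Tick 1: prefer A, take plank from A; A=[mast,flask,drum,tile] B=[disk,knob,clip,valve] C=[plank]

Answer: 1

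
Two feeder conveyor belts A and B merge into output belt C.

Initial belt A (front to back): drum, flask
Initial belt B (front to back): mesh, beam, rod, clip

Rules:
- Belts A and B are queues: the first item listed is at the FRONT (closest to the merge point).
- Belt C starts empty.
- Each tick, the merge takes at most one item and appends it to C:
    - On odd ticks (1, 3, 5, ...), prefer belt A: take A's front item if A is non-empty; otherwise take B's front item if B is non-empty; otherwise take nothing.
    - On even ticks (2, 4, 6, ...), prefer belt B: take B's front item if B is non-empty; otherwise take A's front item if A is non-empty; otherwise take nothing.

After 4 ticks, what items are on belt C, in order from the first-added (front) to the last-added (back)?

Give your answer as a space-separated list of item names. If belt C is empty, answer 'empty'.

Tick 1: prefer A, take drum from A; A=[flask] B=[mesh,beam,rod,clip] C=[drum]
Tick 2: prefer B, take mesh from B; A=[flask] B=[beam,rod,clip] C=[drum,mesh]
Tick 3: prefer A, take flask from A; A=[-] B=[beam,rod,clip] C=[drum,mesh,flask]
Tick 4: prefer B, take beam from B; A=[-] B=[rod,clip] C=[drum,mesh,flask,beam]

Answer: drum mesh flask beam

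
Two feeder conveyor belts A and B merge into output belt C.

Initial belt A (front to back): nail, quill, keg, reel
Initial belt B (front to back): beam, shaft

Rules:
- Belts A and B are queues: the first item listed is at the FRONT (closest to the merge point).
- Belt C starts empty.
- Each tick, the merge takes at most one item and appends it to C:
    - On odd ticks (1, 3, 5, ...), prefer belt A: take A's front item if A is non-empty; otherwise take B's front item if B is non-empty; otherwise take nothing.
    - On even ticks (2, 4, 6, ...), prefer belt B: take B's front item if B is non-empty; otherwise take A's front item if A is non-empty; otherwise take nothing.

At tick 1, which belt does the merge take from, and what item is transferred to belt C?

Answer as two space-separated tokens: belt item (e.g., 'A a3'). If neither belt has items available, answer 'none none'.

Tick 1: prefer A, take nail from A; A=[quill,keg,reel] B=[beam,shaft] C=[nail]

Answer: A nail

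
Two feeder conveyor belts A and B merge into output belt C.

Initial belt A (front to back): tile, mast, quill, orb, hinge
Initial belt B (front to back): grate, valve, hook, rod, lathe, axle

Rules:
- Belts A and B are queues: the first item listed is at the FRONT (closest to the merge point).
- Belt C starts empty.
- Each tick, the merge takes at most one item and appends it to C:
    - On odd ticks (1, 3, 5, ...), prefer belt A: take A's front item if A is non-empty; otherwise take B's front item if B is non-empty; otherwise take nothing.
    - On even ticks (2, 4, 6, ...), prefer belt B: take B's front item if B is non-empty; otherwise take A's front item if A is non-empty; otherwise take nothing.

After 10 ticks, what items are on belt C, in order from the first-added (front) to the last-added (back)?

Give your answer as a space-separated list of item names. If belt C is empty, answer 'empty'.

Answer: tile grate mast valve quill hook orb rod hinge lathe

Derivation:
Tick 1: prefer A, take tile from A; A=[mast,quill,orb,hinge] B=[grate,valve,hook,rod,lathe,axle] C=[tile]
Tick 2: prefer B, take grate from B; A=[mast,quill,orb,hinge] B=[valve,hook,rod,lathe,axle] C=[tile,grate]
Tick 3: prefer A, take mast from A; A=[quill,orb,hinge] B=[valve,hook,rod,lathe,axle] C=[tile,grate,mast]
Tick 4: prefer B, take valve from B; A=[quill,orb,hinge] B=[hook,rod,lathe,axle] C=[tile,grate,mast,valve]
Tick 5: prefer A, take quill from A; A=[orb,hinge] B=[hook,rod,lathe,axle] C=[tile,grate,mast,valve,quill]
Tick 6: prefer B, take hook from B; A=[orb,hinge] B=[rod,lathe,axle] C=[tile,grate,mast,valve,quill,hook]
Tick 7: prefer A, take orb from A; A=[hinge] B=[rod,lathe,axle] C=[tile,grate,mast,valve,quill,hook,orb]
Tick 8: prefer B, take rod from B; A=[hinge] B=[lathe,axle] C=[tile,grate,mast,valve,quill,hook,orb,rod]
Tick 9: prefer A, take hinge from A; A=[-] B=[lathe,axle] C=[tile,grate,mast,valve,quill,hook,orb,rod,hinge]
Tick 10: prefer B, take lathe from B; A=[-] B=[axle] C=[tile,grate,mast,valve,quill,hook,orb,rod,hinge,lathe]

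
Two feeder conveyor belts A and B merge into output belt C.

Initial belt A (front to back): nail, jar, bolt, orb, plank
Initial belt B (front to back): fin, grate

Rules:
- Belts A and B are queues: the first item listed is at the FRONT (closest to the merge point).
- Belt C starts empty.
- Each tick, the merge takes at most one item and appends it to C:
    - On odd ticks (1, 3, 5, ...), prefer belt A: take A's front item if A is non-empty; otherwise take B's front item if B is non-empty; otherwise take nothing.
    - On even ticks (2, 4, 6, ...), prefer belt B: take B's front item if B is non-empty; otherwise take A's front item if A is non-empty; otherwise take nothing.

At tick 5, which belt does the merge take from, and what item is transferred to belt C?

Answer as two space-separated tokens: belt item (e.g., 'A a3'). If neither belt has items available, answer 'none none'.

Tick 1: prefer A, take nail from A; A=[jar,bolt,orb,plank] B=[fin,grate] C=[nail]
Tick 2: prefer B, take fin from B; A=[jar,bolt,orb,plank] B=[grate] C=[nail,fin]
Tick 3: prefer A, take jar from A; A=[bolt,orb,plank] B=[grate] C=[nail,fin,jar]
Tick 4: prefer B, take grate from B; A=[bolt,orb,plank] B=[-] C=[nail,fin,jar,grate]
Tick 5: prefer A, take bolt from A; A=[orb,plank] B=[-] C=[nail,fin,jar,grate,bolt]

Answer: A bolt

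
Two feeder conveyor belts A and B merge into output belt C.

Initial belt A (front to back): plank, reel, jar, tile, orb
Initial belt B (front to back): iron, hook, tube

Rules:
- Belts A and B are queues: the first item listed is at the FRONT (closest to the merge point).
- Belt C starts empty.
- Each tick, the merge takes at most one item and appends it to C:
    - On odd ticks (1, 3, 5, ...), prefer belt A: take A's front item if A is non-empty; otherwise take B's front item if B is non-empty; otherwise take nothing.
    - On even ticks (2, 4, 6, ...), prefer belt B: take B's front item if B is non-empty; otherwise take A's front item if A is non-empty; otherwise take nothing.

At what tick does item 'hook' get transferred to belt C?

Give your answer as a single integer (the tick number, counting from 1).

Answer: 4

Derivation:
Tick 1: prefer A, take plank from A; A=[reel,jar,tile,orb] B=[iron,hook,tube] C=[plank]
Tick 2: prefer B, take iron from B; A=[reel,jar,tile,orb] B=[hook,tube] C=[plank,iron]
Tick 3: prefer A, take reel from A; A=[jar,tile,orb] B=[hook,tube] C=[plank,iron,reel]
Tick 4: prefer B, take hook from B; A=[jar,tile,orb] B=[tube] C=[plank,iron,reel,hook]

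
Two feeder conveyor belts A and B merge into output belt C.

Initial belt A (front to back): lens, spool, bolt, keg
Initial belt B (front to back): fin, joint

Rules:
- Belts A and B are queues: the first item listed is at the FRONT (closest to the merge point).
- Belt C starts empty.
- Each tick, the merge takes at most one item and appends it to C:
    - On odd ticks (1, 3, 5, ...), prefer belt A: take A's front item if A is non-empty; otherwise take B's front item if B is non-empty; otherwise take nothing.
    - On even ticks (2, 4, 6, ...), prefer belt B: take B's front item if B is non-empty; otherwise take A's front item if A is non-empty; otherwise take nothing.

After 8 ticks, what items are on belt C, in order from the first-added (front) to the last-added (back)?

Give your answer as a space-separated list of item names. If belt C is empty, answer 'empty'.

Answer: lens fin spool joint bolt keg

Derivation:
Tick 1: prefer A, take lens from A; A=[spool,bolt,keg] B=[fin,joint] C=[lens]
Tick 2: prefer B, take fin from B; A=[spool,bolt,keg] B=[joint] C=[lens,fin]
Tick 3: prefer A, take spool from A; A=[bolt,keg] B=[joint] C=[lens,fin,spool]
Tick 4: prefer B, take joint from B; A=[bolt,keg] B=[-] C=[lens,fin,spool,joint]
Tick 5: prefer A, take bolt from A; A=[keg] B=[-] C=[lens,fin,spool,joint,bolt]
Tick 6: prefer B, take keg from A; A=[-] B=[-] C=[lens,fin,spool,joint,bolt,keg]
Tick 7: prefer A, both empty, nothing taken; A=[-] B=[-] C=[lens,fin,spool,joint,bolt,keg]
Tick 8: prefer B, both empty, nothing taken; A=[-] B=[-] C=[lens,fin,spool,joint,bolt,keg]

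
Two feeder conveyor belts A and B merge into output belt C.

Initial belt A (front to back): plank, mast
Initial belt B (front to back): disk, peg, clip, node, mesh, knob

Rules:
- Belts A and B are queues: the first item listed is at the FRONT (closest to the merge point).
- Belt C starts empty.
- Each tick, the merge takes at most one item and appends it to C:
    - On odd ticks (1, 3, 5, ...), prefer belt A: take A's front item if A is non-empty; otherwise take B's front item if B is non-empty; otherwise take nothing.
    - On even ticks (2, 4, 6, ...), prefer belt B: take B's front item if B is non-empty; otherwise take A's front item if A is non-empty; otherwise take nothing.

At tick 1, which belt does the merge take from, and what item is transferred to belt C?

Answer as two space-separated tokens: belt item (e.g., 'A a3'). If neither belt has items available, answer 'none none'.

Tick 1: prefer A, take plank from A; A=[mast] B=[disk,peg,clip,node,mesh,knob] C=[plank]

Answer: A plank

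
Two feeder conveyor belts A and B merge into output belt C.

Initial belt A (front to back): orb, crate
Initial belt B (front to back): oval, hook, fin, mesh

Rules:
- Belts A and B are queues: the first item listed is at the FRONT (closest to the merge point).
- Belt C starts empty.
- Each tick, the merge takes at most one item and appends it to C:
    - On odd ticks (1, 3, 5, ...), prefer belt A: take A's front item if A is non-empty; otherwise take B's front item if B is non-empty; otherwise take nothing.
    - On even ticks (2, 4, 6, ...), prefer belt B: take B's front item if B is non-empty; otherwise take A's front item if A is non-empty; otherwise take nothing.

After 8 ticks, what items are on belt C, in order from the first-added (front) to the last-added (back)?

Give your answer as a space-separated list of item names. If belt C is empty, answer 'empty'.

Answer: orb oval crate hook fin mesh

Derivation:
Tick 1: prefer A, take orb from A; A=[crate] B=[oval,hook,fin,mesh] C=[orb]
Tick 2: prefer B, take oval from B; A=[crate] B=[hook,fin,mesh] C=[orb,oval]
Tick 3: prefer A, take crate from A; A=[-] B=[hook,fin,mesh] C=[orb,oval,crate]
Tick 4: prefer B, take hook from B; A=[-] B=[fin,mesh] C=[orb,oval,crate,hook]
Tick 5: prefer A, take fin from B; A=[-] B=[mesh] C=[orb,oval,crate,hook,fin]
Tick 6: prefer B, take mesh from B; A=[-] B=[-] C=[orb,oval,crate,hook,fin,mesh]
Tick 7: prefer A, both empty, nothing taken; A=[-] B=[-] C=[orb,oval,crate,hook,fin,mesh]
Tick 8: prefer B, both empty, nothing taken; A=[-] B=[-] C=[orb,oval,crate,hook,fin,mesh]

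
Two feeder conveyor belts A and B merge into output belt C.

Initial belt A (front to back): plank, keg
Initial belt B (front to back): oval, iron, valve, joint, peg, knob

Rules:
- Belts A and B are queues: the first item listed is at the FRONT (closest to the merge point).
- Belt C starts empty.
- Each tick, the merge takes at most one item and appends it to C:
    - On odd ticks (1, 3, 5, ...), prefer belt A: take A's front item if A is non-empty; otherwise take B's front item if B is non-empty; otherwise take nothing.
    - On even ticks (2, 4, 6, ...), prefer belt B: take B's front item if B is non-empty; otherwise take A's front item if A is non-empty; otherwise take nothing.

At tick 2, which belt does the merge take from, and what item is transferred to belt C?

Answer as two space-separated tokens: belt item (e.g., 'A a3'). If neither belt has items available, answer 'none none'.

Answer: B oval

Derivation:
Tick 1: prefer A, take plank from A; A=[keg] B=[oval,iron,valve,joint,peg,knob] C=[plank]
Tick 2: prefer B, take oval from B; A=[keg] B=[iron,valve,joint,peg,knob] C=[plank,oval]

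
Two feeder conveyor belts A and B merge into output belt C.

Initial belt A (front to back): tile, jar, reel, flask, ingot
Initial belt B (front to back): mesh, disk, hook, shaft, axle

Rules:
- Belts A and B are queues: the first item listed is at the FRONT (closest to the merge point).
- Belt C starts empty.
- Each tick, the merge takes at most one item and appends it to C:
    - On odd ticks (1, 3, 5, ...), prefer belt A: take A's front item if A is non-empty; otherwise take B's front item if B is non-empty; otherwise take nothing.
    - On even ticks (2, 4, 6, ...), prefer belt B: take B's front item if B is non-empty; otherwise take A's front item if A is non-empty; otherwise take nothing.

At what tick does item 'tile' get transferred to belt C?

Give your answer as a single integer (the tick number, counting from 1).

Answer: 1

Derivation:
Tick 1: prefer A, take tile from A; A=[jar,reel,flask,ingot] B=[mesh,disk,hook,shaft,axle] C=[tile]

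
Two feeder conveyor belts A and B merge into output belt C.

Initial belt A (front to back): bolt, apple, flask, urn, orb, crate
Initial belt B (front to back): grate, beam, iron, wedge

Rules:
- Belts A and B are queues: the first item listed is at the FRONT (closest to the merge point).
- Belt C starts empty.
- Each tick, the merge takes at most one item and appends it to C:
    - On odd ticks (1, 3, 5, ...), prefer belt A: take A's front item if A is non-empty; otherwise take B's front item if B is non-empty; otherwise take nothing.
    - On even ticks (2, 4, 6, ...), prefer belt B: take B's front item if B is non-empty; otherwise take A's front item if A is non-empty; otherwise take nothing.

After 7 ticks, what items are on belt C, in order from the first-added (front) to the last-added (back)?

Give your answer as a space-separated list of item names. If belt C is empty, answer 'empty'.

Answer: bolt grate apple beam flask iron urn

Derivation:
Tick 1: prefer A, take bolt from A; A=[apple,flask,urn,orb,crate] B=[grate,beam,iron,wedge] C=[bolt]
Tick 2: prefer B, take grate from B; A=[apple,flask,urn,orb,crate] B=[beam,iron,wedge] C=[bolt,grate]
Tick 3: prefer A, take apple from A; A=[flask,urn,orb,crate] B=[beam,iron,wedge] C=[bolt,grate,apple]
Tick 4: prefer B, take beam from B; A=[flask,urn,orb,crate] B=[iron,wedge] C=[bolt,grate,apple,beam]
Tick 5: prefer A, take flask from A; A=[urn,orb,crate] B=[iron,wedge] C=[bolt,grate,apple,beam,flask]
Tick 6: prefer B, take iron from B; A=[urn,orb,crate] B=[wedge] C=[bolt,grate,apple,beam,flask,iron]
Tick 7: prefer A, take urn from A; A=[orb,crate] B=[wedge] C=[bolt,grate,apple,beam,flask,iron,urn]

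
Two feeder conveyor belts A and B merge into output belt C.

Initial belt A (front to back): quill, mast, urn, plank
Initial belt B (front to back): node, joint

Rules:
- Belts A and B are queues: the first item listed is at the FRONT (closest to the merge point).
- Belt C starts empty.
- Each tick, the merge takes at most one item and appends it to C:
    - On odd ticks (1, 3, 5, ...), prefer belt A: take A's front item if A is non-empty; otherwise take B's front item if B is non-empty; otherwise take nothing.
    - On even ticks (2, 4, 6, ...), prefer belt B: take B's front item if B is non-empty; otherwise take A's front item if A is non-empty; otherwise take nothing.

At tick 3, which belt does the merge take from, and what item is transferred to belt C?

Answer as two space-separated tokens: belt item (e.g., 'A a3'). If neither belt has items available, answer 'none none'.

Answer: A mast

Derivation:
Tick 1: prefer A, take quill from A; A=[mast,urn,plank] B=[node,joint] C=[quill]
Tick 2: prefer B, take node from B; A=[mast,urn,plank] B=[joint] C=[quill,node]
Tick 3: prefer A, take mast from A; A=[urn,plank] B=[joint] C=[quill,node,mast]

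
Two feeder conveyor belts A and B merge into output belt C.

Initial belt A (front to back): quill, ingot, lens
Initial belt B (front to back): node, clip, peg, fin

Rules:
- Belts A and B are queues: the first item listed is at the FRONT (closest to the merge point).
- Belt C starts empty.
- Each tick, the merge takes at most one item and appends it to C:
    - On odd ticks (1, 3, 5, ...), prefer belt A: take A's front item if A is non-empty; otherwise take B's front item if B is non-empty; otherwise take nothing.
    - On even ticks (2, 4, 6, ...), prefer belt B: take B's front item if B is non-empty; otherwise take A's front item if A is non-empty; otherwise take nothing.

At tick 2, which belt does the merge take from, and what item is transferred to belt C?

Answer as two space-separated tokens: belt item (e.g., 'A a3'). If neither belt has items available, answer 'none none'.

Answer: B node

Derivation:
Tick 1: prefer A, take quill from A; A=[ingot,lens] B=[node,clip,peg,fin] C=[quill]
Tick 2: prefer B, take node from B; A=[ingot,lens] B=[clip,peg,fin] C=[quill,node]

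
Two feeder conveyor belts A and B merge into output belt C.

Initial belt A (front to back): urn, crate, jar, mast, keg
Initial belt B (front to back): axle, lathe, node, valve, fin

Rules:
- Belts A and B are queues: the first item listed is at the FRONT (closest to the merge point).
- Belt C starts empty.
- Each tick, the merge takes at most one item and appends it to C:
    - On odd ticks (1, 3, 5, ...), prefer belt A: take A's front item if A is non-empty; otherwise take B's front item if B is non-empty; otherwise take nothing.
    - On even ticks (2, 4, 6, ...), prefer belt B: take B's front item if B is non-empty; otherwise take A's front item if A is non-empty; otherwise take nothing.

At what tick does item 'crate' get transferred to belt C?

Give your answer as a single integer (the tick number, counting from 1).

Tick 1: prefer A, take urn from A; A=[crate,jar,mast,keg] B=[axle,lathe,node,valve,fin] C=[urn]
Tick 2: prefer B, take axle from B; A=[crate,jar,mast,keg] B=[lathe,node,valve,fin] C=[urn,axle]
Tick 3: prefer A, take crate from A; A=[jar,mast,keg] B=[lathe,node,valve,fin] C=[urn,axle,crate]

Answer: 3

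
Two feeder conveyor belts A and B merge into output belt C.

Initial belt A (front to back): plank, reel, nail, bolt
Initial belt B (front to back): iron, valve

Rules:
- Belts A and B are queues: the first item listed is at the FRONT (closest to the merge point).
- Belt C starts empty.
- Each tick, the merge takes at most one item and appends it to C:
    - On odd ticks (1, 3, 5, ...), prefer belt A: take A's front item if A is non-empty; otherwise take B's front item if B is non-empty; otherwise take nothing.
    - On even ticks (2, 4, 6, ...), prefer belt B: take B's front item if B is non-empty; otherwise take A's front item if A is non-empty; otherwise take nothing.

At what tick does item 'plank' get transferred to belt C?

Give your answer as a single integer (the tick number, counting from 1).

Tick 1: prefer A, take plank from A; A=[reel,nail,bolt] B=[iron,valve] C=[plank]

Answer: 1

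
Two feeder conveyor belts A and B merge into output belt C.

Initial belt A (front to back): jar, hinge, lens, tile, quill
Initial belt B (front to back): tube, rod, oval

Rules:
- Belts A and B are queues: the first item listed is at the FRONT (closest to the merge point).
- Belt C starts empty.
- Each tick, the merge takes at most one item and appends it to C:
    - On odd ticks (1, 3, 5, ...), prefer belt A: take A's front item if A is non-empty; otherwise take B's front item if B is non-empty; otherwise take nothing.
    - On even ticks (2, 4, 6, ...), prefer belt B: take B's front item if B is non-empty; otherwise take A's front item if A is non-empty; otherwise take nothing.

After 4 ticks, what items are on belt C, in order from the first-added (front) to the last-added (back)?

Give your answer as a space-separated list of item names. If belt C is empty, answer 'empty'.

Tick 1: prefer A, take jar from A; A=[hinge,lens,tile,quill] B=[tube,rod,oval] C=[jar]
Tick 2: prefer B, take tube from B; A=[hinge,lens,tile,quill] B=[rod,oval] C=[jar,tube]
Tick 3: prefer A, take hinge from A; A=[lens,tile,quill] B=[rod,oval] C=[jar,tube,hinge]
Tick 4: prefer B, take rod from B; A=[lens,tile,quill] B=[oval] C=[jar,tube,hinge,rod]

Answer: jar tube hinge rod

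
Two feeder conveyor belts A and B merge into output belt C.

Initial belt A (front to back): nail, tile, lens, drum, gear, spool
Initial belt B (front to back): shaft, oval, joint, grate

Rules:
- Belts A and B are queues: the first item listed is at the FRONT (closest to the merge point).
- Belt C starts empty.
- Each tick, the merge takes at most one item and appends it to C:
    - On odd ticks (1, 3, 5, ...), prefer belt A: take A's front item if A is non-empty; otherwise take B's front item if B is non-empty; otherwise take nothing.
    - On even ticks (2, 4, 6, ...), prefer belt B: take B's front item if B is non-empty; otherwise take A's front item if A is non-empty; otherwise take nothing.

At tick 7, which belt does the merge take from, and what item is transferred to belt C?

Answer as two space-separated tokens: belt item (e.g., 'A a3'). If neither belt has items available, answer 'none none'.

Answer: A drum

Derivation:
Tick 1: prefer A, take nail from A; A=[tile,lens,drum,gear,spool] B=[shaft,oval,joint,grate] C=[nail]
Tick 2: prefer B, take shaft from B; A=[tile,lens,drum,gear,spool] B=[oval,joint,grate] C=[nail,shaft]
Tick 3: prefer A, take tile from A; A=[lens,drum,gear,spool] B=[oval,joint,grate] C=[nail,shaft,tile]
Tick 4: prefer B, take oval from B; A=[lens,drum,gear,spool] B=[joint,grate] C=[nail,shaft,tile,oval]
Tick 5: prefer A, take lens from A; A=[drum,gear,spool] B=[joint,grate] C=[nail,shaft,tile,oval,lens]
Tick 6: prefer B, take joint from B; A=[drum,gear,spool] B=[grate] C=[nail,shaft,tile,oval,lens,joint]
Tick 7: prefer A, take drum from A; A=[gear,spool] B=[grate] C=[nail,shaft,tile,oval,lens,joint,drum]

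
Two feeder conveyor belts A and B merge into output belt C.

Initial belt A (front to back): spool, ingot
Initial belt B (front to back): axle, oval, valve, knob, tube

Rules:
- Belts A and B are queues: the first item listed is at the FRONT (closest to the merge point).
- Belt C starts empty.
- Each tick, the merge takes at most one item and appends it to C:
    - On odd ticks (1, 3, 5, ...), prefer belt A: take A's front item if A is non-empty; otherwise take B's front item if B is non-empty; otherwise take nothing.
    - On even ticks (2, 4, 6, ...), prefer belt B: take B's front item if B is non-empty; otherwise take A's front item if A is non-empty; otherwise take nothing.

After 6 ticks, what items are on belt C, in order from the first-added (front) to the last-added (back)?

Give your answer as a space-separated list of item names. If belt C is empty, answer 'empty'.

Tick 1: prefer A, take spool from A; A=[ingot] B=[axle,oval,valve,knob,tube] C=[spool]
Tick 2: prefer B, take axle from B; A=[ingot] B=[oval,valve,knob,tube] C=[spool,axle]
Tick 3: prefer A, take ingot from A; A=[-] B=[oval,valve,knob,tube] C=[spool,axle,ingot]
Tick 4: prefer B, take oval from B; A=[-] B=[valve,knob,tube] C=[spool,axle,ingot,oval]
Tick 5: prefer A, take valve from B; A=[-] B=[knob,tube] C=[spool,axle,ingot,oval,valve]
Tick 6: prefer B, take knob from B; A=[-] B=[tube] C=[spool,axle,ingot,oval,valve,knob]

Answer: spool axle ingot oval valve knob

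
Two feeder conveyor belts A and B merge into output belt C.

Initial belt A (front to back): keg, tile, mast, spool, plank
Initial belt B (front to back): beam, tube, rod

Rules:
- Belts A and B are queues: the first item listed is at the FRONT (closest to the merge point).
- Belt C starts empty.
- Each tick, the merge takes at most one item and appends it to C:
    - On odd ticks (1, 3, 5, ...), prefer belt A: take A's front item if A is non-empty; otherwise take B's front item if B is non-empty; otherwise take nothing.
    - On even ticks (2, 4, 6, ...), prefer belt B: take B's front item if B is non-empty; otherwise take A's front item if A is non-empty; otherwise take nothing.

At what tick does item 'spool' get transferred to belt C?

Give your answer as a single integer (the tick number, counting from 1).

Answer: 7

Derivation:
Tick 1: prefer A, take keg from A; A=[tile,mast,spool,plank] B=[beam,tube,rod] C=[keg]
Tick 2: prefer B, take beam from B; A=[tile,mast,spool,plank] B=[tube,rod] C=[keg,beam]
Tick 3: prefer A, take tile from A; A=[mast,spool,plank] B=[tube,rod] C=[keg,beam,tile]
Tick 4: prefer B, take tube from B; A=[mast,spool,plank] B=[rod] C=[keg,beam,tile,tube]
Tick 5: prefer A, take mast from A; A=[spool,plank] B=[rod] C=[keg,beam,tile,tube,mast]
Tick 6: prefer B, take rod from B; A=[spool,plank] B=[-] C=[keg,beam,tile,tube,mast,rod]
Tick 7: prefer A, take spool from A; A=[plank] B=[-] C=[keg,beam,tile,tube,mast,rod,spool]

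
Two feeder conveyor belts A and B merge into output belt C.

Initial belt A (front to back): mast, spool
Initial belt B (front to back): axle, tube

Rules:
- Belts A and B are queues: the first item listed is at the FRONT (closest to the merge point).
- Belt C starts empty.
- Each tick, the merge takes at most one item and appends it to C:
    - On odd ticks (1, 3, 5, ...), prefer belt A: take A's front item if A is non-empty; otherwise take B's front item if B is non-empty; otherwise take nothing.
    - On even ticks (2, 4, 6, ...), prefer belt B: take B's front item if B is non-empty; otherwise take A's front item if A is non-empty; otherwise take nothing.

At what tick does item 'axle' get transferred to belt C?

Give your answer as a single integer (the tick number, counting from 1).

Tick 1: prefer A, take mast from A; A=[spool] B=[axle,tube] C=[mast]
Tick 2: prefer B, take axle from B; A=[spool] B=[tube] C=[mast,axle]

Answer: 2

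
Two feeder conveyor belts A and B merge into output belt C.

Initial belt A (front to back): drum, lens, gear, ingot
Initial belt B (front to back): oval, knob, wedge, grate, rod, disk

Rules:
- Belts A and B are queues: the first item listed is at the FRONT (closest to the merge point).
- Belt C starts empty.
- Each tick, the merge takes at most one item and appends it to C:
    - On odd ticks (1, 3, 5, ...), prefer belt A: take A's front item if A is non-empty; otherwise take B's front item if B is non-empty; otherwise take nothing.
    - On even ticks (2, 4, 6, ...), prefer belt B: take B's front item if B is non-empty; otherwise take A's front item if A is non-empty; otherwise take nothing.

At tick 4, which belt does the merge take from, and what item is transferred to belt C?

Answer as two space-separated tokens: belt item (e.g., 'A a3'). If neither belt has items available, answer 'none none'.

Answer: B knob

Derivation:
Tick 1: prefer A, take drum from A; A=[lens,gear,ingot] B=[oval,knob,wedge,grate,rod,disk] C=[drum]
Tick 2: prefer B, take oval from B; A=[lens,gear,ingot] B=[knob,wedge,grate,rod,disk] C=[drum,oval]
Tick 3: prefer A, take lens from A; A=[gear,ingot] B=[knob,wedge,grate,rod,disk] C=[drum,oval,lens]
Tick 4: prefer B, take knob from B; A=[gear,ingot] B=[wedge,grate,rod,disk] C=[drum,oval,lens,knob]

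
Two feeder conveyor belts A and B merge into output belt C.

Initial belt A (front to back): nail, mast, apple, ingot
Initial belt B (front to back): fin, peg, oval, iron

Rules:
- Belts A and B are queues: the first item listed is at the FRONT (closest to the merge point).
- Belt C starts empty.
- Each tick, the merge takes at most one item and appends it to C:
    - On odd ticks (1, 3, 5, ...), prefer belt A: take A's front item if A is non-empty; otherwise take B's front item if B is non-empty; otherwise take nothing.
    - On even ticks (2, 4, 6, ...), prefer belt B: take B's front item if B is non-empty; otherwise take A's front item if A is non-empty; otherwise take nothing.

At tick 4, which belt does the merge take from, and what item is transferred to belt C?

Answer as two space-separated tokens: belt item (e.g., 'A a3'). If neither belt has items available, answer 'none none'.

Answer: B peg

Derivation:
Tick 1: prefer A, take nail from A; A=[mast,apple,ingot] B=[fin,peg,oval,iron] C=[nail]
Tick 2: prefer B, take fin from B; A=[mast,apple,ingot] B=[peg,oval,iron] C=[nail,fin]
Tick 3: prefer A, take mast from A; A=[apple,ingot] B=[peg,oval,iron] C=[nail,fin,mast]
Tick 4: prefer B, take peg from B; A=[apple,ingot] B=[oval,iron] C=[nail,fin,mast,peg]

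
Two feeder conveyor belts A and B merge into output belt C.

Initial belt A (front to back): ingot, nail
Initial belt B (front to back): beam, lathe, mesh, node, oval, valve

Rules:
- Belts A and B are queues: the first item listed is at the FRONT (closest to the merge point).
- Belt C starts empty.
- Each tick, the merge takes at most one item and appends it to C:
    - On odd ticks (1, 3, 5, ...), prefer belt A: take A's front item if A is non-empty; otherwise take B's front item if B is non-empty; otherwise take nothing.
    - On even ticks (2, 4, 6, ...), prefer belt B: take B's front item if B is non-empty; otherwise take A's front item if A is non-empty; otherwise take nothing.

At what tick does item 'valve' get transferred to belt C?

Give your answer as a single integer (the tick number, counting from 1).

Tick 1: prefer A, take ingot from A; A=[nail] B=[beam,lathe,mesh,node,oval,valve] C=[ingot]
Tick 2: prefer B, take beam from B; A=[nail] B=[lathe,mesh,node,oval,valve] C=[ingot,beam]
Tick 3: prefer A, take nail from A; A=[-] B=[lathe,mesh,node,oval,valve] C=[ingot,beam,nail]
Tick 4: prefer B, take lathe from B; A=[-] B=[mesh,node,oval,valve] C=[ingot,beam,nail,lathe]
Tick 5: prefer A, take mesh from B; A=[-] B=[node,oval,valve] C=[ingot,beam,nail,lathe,mesh]
Tick 6: prefer B, take node from B; A=[-] B=[oval,valve] C=[ingot,beam,nail,lathe,mesh,node]
Tick 7: prefer A, take oval from B; A=[-] B=[valve] C=[ingot,beam,nail,lathe,mesh,node,oval]
Tick 8: prefer B, take valve from B; A=[-] B=[-] C=[ingot,beam,nail,lathe,mesh,node,oval,valve]

Answer: 8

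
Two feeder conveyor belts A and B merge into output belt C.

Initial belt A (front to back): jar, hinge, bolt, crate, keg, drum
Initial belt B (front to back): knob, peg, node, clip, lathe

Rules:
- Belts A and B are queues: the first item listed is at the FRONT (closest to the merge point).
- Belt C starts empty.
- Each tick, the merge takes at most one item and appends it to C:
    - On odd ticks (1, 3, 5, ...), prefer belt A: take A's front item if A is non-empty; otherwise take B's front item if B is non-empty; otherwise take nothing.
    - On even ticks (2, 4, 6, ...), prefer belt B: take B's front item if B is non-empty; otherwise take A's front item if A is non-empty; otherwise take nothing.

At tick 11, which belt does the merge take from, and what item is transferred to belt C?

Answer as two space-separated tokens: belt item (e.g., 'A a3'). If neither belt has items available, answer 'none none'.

Tick 1: prefer A, take jar from A; A=[hinge,bolt,crate,keg,drum] B=[knob,peg,node,clip,lathe] C=[jar]
Tick 2: prefer B, take knob from B; A=[hinge,bolt,crate,keg,drum] B=[peg,node,clip,lathe] C=[jar,knob]
Tick 3: prefer A, take hinge from A; A=[bolt,crate,keg,drum] B=[peg,node,clip,lathe] C=[jar,knob,hinge]
Tick 4: prefer B, take peg from B; A=[bolt,crate,keg,drum] B=[node,clip,lathe] C=[jar,knob,hinge,peg]
Tick 5: prefer A, take bolt from A; A=[crate,keg,drum] B=[node,clip,lathe] C=[jar,knob,hinge,peg,bolt]
Tick 6: prefer B, take node from B; A=[crate,keg,drum] B=[clip,lathe] C=[jar,knob,hinge,peg,bolt,node]
Tick 7: prefer A, take crate from A; A=[keg,drum] B=[clip,lathe] C=[jar,knob,hinge,peg,bolt,node,crate]
Tick 8: prefer B, take clip from B; A=[keg,drum] B=[lathe] C=[jar,knob,hinge,peg,bolt,node,crate,clip]
Tick 9: prefer A, take keg from A; A=[drum] B=[lathe] C=[jar,knob,hinge,peg,bolt,node,crate,clip,keg]
Tick 10: prefer B, take lathe from B; A=[drum] B=[-] C=[jar,knob,hinge,peg,bolt,node,crate,clip,keg,lathe]
Tick 11: prefer A, take drum from A; A=[-] B=[-] C=[jar,knob,hinge,peg,bolt,node,crate,clip,keg,lathe,drum]

Answer: A drum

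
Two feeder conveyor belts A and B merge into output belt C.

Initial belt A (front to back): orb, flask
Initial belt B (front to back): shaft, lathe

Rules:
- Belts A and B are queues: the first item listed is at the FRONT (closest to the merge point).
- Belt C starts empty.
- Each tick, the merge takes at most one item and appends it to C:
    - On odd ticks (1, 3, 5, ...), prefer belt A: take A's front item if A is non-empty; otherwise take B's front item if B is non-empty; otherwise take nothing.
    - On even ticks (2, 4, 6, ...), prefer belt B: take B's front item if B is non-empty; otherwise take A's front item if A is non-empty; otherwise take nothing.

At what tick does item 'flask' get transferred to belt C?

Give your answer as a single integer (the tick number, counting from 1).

Answer: 3

Derivation:
Tick 1: prefer A, take orb from A; A=[flask] B=[shaft,lathe] C=[orb]
Tick 2: prefer B, take shaft from B; A=[flask] B=[lathe] C=[orb,shaft]
Tick 3: prefer A, take flask from A; A=[-] B=[lathe] C=[orb,shaft,flask]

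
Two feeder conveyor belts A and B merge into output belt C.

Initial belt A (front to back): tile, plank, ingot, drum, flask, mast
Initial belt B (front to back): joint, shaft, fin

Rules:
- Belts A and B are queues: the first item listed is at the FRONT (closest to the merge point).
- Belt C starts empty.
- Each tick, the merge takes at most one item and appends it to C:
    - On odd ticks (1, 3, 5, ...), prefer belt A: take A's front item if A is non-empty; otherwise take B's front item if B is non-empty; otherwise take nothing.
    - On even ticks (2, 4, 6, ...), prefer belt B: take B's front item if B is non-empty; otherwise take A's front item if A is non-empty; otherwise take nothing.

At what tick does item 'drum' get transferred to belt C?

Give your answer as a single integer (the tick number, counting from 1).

Tick 1: prefer A, take tile from A; A=[plank,ingot,drum,flask,mast] B=[joint,shaft,fin] C=[tile]
Tick 2: prefer B, take joint from B; A=[plank,ingot,drum,flask,mast] B=[shaft,fin] C=[tile,joint]
Tick 3: prefer A, take plank from A; A=[ingot,drum,flask,mast] B=[shaft,fin] C=[tile,joint,plank]
Tick 4: prefer B, take shaft from B; A=[ingot,drum,flask,mast] B=[fin] C=[tile,joint,plank,shaft]
Tick 5: prefer A, take ingot from A; A=[drum,flask,mast] B=[fin] C=[tile,joint,plank,shaft,ingot]
Tick 6: prefer B, take fin from B; A=[drum,flask,mast] B=[-] C=[tile,joint,plank,shaft,ingot,fin]
Tick 7: prefer A, take drum from A; A=[flask,mast] B=[-] C=[tile,joint,plank,shaft,ingot,fin,drum]

Answer: 7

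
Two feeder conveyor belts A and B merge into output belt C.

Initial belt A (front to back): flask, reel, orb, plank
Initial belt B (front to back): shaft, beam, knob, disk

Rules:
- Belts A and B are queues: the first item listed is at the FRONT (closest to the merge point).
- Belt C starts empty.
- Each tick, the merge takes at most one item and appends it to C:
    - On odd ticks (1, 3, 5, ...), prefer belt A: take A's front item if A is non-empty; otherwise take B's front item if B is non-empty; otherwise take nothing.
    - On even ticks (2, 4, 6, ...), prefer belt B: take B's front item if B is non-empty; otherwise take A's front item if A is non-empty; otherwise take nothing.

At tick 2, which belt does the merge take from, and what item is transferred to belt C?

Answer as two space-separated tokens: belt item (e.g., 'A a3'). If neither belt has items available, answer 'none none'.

Answer: B shaft

Derivation:
Tick 1: prefer A, take flask from A; A=[reel,orb,plank] B=[shaft,beam,knob,disk] C=[flask]
Tick 2: prefer B, take shaft from B; A=[reel,orb,plank] B=[beam,knob,disk] C=[flask,shaft]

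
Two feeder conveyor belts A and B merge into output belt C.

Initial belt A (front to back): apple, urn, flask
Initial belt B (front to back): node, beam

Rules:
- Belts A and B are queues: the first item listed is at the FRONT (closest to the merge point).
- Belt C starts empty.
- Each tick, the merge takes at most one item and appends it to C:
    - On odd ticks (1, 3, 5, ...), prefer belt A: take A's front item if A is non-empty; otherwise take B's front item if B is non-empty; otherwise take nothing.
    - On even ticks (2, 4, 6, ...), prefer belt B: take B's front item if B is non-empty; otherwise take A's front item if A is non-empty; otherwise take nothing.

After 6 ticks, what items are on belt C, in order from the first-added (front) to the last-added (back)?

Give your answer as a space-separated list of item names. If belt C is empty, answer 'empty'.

Answer: apple node urn beam flask

Derivation:
Tick 1: prefer A, take apple from A; A=[urn,flask] B=[node,beam] C=[apple]
Tick 2: prefer B, take node from B; A=[urn,flask] B=[beam] C=[apple,node]
Tick 3: prefer A, take urn from A; A=[flask] B=[beam] C=[apple,node,urn]
Tick 4: prefer B, take beam from B; A=[flask] B=[-] C=[apple,node,urn,beam]
Tick 5: prefer A, take flask from A; A=[-] B=[-] C=[apple,node,urn,beam,flask]
Tick 6: prefer B, both empty, nothing taken; A=[-] B=[-] C=[apple,node,urn,beam,flask]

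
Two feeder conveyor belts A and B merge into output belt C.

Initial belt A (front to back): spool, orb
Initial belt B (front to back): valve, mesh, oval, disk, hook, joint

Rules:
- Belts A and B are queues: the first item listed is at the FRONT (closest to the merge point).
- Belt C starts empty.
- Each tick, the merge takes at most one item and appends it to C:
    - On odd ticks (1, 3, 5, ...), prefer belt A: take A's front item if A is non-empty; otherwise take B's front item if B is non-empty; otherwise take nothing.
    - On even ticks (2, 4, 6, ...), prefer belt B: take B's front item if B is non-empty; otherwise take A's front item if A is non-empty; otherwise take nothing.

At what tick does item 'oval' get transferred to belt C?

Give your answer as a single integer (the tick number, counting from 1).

Answer: 5

Derivation:
Tick 1: prefer A, take spool from A; A=[orb] B=[valve,mesh,oval,disk,hook,joint] C=[spool]
Tick 2: prefer B, take valve from B; A=[orb] B=[mesh,oval,disk,hook,joint] C=[spool,valve]
Tick 3: prefer A, take orb from A; A=[-] B=[mesh,oval,disk,hook,joint] C=[spool,valve,orb]
Tick 4: prefer B, take mesh from B; A=[-] B=[oval,disk,hook,joint] C=[spool,valve,orb,mesh]
Tick 5: prefer A, take oval from B; A=[-] B=[disk,hook,joint] C=[spool,valve,orb,mesh,oval]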